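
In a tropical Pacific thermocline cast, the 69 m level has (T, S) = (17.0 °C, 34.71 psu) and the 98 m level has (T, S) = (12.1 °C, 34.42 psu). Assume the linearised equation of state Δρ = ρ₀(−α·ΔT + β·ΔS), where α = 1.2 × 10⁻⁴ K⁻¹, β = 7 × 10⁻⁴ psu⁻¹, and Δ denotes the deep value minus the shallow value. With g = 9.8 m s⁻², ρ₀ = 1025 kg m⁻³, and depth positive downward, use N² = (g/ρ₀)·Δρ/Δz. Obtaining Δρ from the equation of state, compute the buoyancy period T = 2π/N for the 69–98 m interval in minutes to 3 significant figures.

ΔT = -4.9 K, ΔS = -0.29 psu (deep − shallow).
Δρ/ρ₀ = −αΔT + βΔS = 5.88 × 10⁻⁴ − 2.03 × 10⁻⁴ = 3.85 × 10⁻⁴, so Δρ ≈ 0.3946 kg m⁻³.
N² = (g/ρ₀)·Δρ/Δz = g·(Δρ/ρ₀)/Δz = 9.8 × 3.85 × 10⁻⁴ / 29 = 1.3010 × 10⁻⁴ s⁻².
N = √(1.3010 × 10⁻⁴) = 0.011406 rad s⁻¹ → T = 2π/N = 550.87 s = 9.1812 min ≈ 9.18 min.

9.18 min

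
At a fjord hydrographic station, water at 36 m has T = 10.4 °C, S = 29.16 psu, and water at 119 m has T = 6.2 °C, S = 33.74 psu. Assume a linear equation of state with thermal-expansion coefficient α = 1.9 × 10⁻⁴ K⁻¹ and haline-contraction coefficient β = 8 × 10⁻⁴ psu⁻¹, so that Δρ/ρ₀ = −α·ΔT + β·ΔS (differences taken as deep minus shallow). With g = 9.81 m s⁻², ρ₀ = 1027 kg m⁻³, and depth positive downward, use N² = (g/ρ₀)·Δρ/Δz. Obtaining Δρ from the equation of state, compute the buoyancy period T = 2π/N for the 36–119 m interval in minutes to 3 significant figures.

4.56 min

ΔT = -4.2 K, ΔS = +4.58 psu (deep − shallow).
Δρ/ρ₀ = −αΔT + βΔS = 7.98 × 10⁻⁴ + 3.664 × 10⁻³ = 4.462 × 10⁻³, so Δρ ≈ 4.582 kg m⁻³.
N² = (g/ρ₀)·Δρ/Δz = g·(Δρ/ρ₀)/Δz = 9.81 × 4.462 × 10⁻³ / 83 = 5.2738 × 10⁻⁴ s⁻².
N = √(5.2738 × 10⁻⁴) = 0.022965 rad s⁻¹ → T = 2π/N = 273.60 s = 4.5600 min ≈ 4.56 min.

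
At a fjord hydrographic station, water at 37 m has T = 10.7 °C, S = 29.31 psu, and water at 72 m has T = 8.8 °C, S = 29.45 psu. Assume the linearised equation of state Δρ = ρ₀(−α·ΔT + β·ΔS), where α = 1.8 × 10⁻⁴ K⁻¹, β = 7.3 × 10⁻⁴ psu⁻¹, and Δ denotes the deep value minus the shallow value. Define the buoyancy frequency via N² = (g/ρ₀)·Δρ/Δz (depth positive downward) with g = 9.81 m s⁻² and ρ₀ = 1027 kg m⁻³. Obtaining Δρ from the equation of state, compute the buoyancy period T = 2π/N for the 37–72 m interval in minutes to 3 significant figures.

ΔT = -1.9 K, ΔS = +0.14 psu (deep − shallow).
Δρ/ρ₀ = −αΔT + βΔS = 3.42 × 10⁻⁴ + 1.022 × 10⁻⁴ = 4.442 × 10⁻⁴, so Δρ ≈ 0.4562 kg m⁻³.
N² = (g/ρ₀)·Δρ/Δz = g·(Δρ/ρ₀)/Δz = 9.81 × 4.442 × 10⁻⁴ / 35 = 1.2450 × 10⁻⁴ s⁻².
N = √(1.2450 × 10⁻⁴) = 0.011158 rad s⁻¹ → T = 2π/N = 563.11 s = 9.3852 min ≈ 9.39 min.

9.39 min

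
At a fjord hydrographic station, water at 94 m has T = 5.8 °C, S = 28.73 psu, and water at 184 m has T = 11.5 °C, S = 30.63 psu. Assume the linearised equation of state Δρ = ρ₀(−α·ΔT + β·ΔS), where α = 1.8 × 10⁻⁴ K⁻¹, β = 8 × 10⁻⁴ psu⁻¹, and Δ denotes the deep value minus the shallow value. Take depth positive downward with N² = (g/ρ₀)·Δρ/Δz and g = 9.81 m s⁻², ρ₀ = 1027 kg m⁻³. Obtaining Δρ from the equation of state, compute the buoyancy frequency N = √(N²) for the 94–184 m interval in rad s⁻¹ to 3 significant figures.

ΔT = +5.7 K, ΔS = +1.90 psu (deep − shallow).
Δρ/ρ₀ = −αΔT + βΔS = -1.026 × 10⁻³ + 1.52 × 10⁻³ = 4.94 × 10⁻⁴, so Δρ ≈ 0.5073 kg m⁻³.
N² = (g/ρ₀)·Δρ/Δz = g·(Δρ/ρ₀)/Δz = 9.81 × 4.94 × 10⁻⁴ / 90 = 5.3846 × 10⁻⁵ s⁻².
N = √(5.3846 × 10⁻⁵) = 7.3380 × 10⁻³ rad s⁻¹ ≈ 7.34 × 10⁻³ rad s⁻¹.

7.34 × 10⁻³ rad s⁻¹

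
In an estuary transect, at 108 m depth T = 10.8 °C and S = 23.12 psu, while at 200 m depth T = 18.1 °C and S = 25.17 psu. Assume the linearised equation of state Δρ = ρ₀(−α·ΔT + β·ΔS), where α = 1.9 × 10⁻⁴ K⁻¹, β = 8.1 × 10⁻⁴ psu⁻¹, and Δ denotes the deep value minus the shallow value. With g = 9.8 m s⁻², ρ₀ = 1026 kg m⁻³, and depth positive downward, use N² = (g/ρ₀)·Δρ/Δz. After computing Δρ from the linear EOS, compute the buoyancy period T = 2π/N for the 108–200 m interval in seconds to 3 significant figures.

1.16 × 10³ s

ΔT = +7.3 K, ΔS = +2.05 psu (deep − shallow).
Δρ/ρ₀ = −αΔT + βΔS = -1.387 × 10⁻³ + 1.6605 × 10⁻³ = 2.735 × 10⁻⁴, so Δρ ≈ 0.2806 kg m⁻³.
N² = (g/ρ₀)·Δρ/Δz = g·(Δρ/ρ₀)/Δz = 9.8 × 2.735 × 10⁻⁴ / 92 = 2.9134 × 10⁻⁵ s⁻².
N = √(2.9134 × 10⁻⁵) = 5.3976 × 10⁻³ rad s⁻¹ → T = 2π/N = 1.1641 × 10³ s ≈ 1.16 × 10³ s.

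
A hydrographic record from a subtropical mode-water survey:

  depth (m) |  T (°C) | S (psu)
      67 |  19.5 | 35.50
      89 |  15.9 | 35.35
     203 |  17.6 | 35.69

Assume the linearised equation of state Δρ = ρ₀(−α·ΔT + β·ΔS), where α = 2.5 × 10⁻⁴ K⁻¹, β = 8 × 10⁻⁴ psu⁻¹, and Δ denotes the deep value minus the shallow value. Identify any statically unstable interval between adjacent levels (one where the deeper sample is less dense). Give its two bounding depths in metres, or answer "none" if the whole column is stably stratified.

Evaluate Δρ/ρ₀ = −αΔT + βΔS across each adjacent pair:
  67–89 m: −αΔT+βΔS = −(2.5 × 10⁻⁴)(-3.6)+(8 × 10⁻⁴)(-0.15) = 7.8 × 10⁻⁴ → stable
  89–203 m: −αΔT+βΔS = −(2.5 × 10⁻⁴)(+1.7)+(8 × 10⁻⁴)(+0.34) = -1.5 × 10⁻⁴ → UNSTABLE
The 89–203 m interval has Δρ < 0: lighter water underlies denser water.

89–203 m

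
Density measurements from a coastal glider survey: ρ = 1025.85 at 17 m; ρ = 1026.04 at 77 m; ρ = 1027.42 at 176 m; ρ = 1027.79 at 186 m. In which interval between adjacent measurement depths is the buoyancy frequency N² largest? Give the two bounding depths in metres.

176–186 m

Compute the density gradient over each adjacent pair:
  17–77 m: Δρ/Δz = 0.19/60 = 3.2 × 10⁻³ kg m⁻⁴
  77–176 m: Δρ/Δz = 1.38/99 = 0.014 kg m⁻⁴
  176–186 m: Δρ/Δz = 0.37/10 = 0.037 kg m⁻⁴
The largest gradient is in the 176–186 m interval — the pycnocline.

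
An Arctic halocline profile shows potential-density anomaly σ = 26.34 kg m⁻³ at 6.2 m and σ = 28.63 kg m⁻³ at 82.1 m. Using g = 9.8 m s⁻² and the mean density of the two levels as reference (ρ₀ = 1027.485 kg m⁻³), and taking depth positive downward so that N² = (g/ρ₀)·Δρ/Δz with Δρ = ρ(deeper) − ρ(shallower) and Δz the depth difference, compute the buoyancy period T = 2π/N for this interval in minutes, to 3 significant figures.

Δρ = 1028.63 − 1026.34 = 2.29 kg m⁻³ over Δz = 82.1 − 6.2 = 75.9 m.
N² = (9.8/1027.485) × (2.29/75.9) = 2.8777 × 10⁻⁴ s⁻².
N = √(2.8777 × 10⁻⁴) = 0.016964 rad s⁻¹, so T = 2π/N = 370.38 s = 6.1730 min ≈ 6.17 min.
Since Δρ > 0 the layer is stably stratified.

6.17 min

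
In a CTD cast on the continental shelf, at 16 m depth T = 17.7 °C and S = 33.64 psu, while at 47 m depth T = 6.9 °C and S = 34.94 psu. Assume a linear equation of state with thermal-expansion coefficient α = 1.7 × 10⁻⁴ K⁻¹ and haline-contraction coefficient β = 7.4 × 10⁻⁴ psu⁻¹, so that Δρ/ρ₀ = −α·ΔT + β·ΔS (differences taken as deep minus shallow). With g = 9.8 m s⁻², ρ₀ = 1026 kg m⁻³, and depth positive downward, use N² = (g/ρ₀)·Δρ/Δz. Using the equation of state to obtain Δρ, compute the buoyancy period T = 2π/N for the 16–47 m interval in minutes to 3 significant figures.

ΔT = -10.8 K, ΔS = +1.30 psu (deep − shallow).
Δρ/ρ₀ = −αΔT + βΔS = 1.836 × 10⁻³ + 9.62 × 10⁻⁴ = 2.798 × 10⁻³, so Δρ ≈ 2.871 kg m⁻³.
N² = (g/ρ₀)·Δρ/Δz = g·(Δρ/ρ₀)/Δz = 9.8 × 2.798 × 10⁻³ / 31 = 8.8453 × 10⁻⁴ s⁻².
N = √(8.8453 × 10⁻⁴) = 0.029741 rad s⁻¹ → T = 2π/N = 211.26 s = 3.5210 min ≈ 3.52 min.

3.52 min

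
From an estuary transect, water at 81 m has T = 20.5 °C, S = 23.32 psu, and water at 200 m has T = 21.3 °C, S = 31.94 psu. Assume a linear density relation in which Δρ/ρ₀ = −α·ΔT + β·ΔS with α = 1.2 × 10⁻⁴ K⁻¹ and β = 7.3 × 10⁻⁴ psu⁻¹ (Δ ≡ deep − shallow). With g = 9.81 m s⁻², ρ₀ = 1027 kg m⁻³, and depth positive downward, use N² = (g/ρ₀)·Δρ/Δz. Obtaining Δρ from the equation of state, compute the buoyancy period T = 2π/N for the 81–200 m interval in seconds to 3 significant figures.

ΔT = +0.8 K, ΔS = +8.62 psu (deep − shallow).
Δρ/ρ₀ = −αΔT + βΔS = -9.60 × 10⁻⁵ + 6.2926 × 10⁻³ = 6.1966 × 10⁻³, so Δρ ≈ 6.364 kg m⁻³.
N² = (g/ρ₀)·Δρ/Δz = g·(Δρ/ρ₀)/Δz = 9.81 × 6.1966 × 10⁻³ / 119 = 5.1083 × 10⁻⁴ s⁻².
N = √(5.1083 × 10⁻⁴) = 0.022602 rad s⁻¹ → T = 2π/N = 277.99 s ≈ 278 s.

278 s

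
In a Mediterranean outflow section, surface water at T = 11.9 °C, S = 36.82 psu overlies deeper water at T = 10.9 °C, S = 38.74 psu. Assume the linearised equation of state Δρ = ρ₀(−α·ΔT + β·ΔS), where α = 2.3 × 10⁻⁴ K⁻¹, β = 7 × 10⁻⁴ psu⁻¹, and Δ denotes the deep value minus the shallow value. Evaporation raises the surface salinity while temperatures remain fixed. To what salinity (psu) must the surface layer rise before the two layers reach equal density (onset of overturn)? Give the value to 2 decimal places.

39.07 psu

Neutral buoyancy requires −α(T_deep − T_surf) + β(S_deep − S_surf′) = 0.
S_surf′ = S_deep − (α/β)·ΔT = 38.74 − (2.3 × 10⁻⁴/7 × 10⁻⁴)·(-1.0) = 39.0686 psu.
Increase required: 39.0686 − 36.82 = 2.2486 psu.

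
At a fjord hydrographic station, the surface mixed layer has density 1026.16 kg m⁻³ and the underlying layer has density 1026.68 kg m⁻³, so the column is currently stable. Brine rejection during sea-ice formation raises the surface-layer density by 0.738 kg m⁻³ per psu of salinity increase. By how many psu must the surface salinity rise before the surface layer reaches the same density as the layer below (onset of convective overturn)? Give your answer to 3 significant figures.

0.705 psu

Density deficit of the surface layer: 1026.68 − 1026.16 = 0.52 kg m⁻³.
Required change = 0.52 / 0.738 = 0.705 psu.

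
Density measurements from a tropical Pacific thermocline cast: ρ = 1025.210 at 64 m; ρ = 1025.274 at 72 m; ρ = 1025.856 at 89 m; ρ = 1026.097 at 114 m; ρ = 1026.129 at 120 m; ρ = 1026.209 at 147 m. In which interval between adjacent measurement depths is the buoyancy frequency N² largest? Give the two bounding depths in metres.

Compute the density gradient over each adjacent pair:
  64–72 m: Δρ/Δz = 0.064/8 = 8.0 × 10⁻³ kg m⁻⁴
  72–89 m: Δρ/Δz = 0.582/17 = 0.034 kg m⁻⁴
  89–114 m: Δρ/Δz = 0.241/25 = 9.6 × 10⁻³ kg m⁻⁴
  114–120 m: Δρ/Δz = 0.032/6 = 5.3 × 10⁻³ kg m⁻⁴
  120–147 m: Δρ/Δz = 0.080/27 = 3.0 × 10⁻³ kg m⁻⁴
The largest gradient is in the 72–89 m interval — the pycnocline.

72–89 m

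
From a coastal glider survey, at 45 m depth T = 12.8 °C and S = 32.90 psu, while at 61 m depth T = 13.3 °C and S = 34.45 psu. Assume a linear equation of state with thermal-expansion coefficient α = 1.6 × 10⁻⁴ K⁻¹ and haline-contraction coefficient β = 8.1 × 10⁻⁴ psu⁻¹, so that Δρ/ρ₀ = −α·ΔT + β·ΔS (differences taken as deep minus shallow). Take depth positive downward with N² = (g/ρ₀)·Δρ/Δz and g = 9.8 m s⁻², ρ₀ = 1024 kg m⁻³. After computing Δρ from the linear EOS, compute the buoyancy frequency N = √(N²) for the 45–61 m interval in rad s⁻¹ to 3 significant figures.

ΔT = +0.5 K, ΔS = +1.55 psu (deep − shallow).
Δρ/ρ₀ = −αΔT + βΔS = -8.00 × 10⁻⁵ + 1.2555 × 10⁻³ = 1.1755 × 10⁻³, so Δρ ≈ 1.204 kg m⁻³.
N² = (g/ρ₀)·Δρ/Δz = g·(Δρ/ρ₀)/Δz = 9.8 × 1.1755 × 10⁻³ / 16 = 7.1999 × 10⁻⁴ s⁻².
N = √(7.1999 × 10⁻⁴) = 0.026833 rad s⁻¹ ≈ 0.0268 rad s⁻¹.

0.0268 rad s⁻¹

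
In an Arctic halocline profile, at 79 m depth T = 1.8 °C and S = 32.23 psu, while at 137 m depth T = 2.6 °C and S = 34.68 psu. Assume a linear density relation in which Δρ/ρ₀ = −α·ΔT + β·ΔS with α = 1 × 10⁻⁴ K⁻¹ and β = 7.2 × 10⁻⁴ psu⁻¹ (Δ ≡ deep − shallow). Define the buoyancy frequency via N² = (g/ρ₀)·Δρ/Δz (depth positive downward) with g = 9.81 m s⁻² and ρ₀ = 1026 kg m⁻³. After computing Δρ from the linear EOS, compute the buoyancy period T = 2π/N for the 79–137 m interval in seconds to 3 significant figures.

ΔT = +0.8 K, ΔS = +2.45 psu (deep − shallow).
Δρ/ρ₀ = −αΔT + βΔS = -8.00 × 10⁻⁵ + 1.764 × 10⁻³ = 1.684 × 10⁻³, so Δρ ≈ 1.728 kg m⁻³.
N² = (g/ρ₀)·Δρ/Δz = g·(Δρ/ρ₀)/Δz = 9.81 × 1.684 × 10⁻³ / 58 = 2.8483 × 10⁻⁴ s⁻².
N = √(2.8483 × 10⁻⁴) = 0.016877 rad s⁻¹ → T = 2π/N = 372.29 s ≈ 372 s.

372 s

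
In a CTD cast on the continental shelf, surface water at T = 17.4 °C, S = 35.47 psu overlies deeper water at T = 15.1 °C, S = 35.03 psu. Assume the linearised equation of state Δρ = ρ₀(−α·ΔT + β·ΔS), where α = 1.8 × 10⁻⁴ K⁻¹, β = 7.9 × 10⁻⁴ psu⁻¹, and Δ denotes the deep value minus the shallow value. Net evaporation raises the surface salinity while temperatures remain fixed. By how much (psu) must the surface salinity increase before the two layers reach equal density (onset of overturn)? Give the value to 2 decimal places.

Neutral buoyancy requires −α(T_deep − T_surf) + β(S_deep − S_surf′) = 0.
S_surf′ = S_deep − (α/β)·ΔT = 35.03 − (1.8 × 10⁻⁴/7.9 × 10⁻⁴)·(-2.3) = 35.5541 psu.
Increase required: 35.5541 − 35.47 = 0.0841 psu.

0.08 psu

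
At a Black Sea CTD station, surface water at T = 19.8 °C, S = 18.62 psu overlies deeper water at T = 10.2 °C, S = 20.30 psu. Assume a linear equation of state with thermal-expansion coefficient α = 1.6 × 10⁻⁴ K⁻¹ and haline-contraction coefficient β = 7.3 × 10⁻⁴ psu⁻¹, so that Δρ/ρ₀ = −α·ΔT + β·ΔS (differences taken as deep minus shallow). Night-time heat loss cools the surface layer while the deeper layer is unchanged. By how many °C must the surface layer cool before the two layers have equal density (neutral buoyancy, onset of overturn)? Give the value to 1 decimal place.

Neutral buoyancy requires Δρ = 0, i.e. −α(T_deep − T_surf′) + β(S_deep − S_surf) = 0.
T_surf′ = T_deep − (β/α)·ΔS = 10.2 − (7.3 × 10⁻⁴/1.6 × 10⁻⁴)·(+1.68) = 2.535 °C.
Cooling required: 19.8 − (2.535) = 17.265 °C.

17.3 °C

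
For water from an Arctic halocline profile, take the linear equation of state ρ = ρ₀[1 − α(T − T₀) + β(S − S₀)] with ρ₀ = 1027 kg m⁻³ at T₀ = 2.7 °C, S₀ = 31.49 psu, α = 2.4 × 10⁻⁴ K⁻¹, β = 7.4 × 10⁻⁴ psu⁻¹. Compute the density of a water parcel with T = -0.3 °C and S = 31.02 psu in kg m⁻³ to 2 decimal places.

T − T₀ = -3.0 K, S − S₀ = -0.47 psu.
Bracket = 1 − α·(-3.0) + β·(-0.47) = 1 + (3.722 × 10⁻⁴) = 1.0003722.
ρ = 1027 × 1.0003722 = 1027.38 kg m⁻³.

1027.38 kg m⁻³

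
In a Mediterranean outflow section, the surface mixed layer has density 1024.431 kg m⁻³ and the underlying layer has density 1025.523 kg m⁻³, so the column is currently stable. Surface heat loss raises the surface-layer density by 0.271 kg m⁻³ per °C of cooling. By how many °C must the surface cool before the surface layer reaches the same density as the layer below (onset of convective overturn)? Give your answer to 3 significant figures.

Density deficit of the surface layer: 1025.523 − 1024.431 = 1.092 kg m⁻³.
Required change = 1.092 / 0.271 = 4.03 °C.

4.03 °C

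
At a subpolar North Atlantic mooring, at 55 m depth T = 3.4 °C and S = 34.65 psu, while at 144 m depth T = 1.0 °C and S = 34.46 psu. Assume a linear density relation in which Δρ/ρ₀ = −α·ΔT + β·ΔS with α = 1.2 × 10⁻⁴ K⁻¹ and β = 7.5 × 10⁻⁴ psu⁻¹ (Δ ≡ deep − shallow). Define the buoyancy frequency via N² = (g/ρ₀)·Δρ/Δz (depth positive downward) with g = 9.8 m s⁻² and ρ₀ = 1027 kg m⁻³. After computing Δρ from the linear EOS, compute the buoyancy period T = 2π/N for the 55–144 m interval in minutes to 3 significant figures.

ΔT = -2.4 K, ΔS = -0.19 psu (deep − shallow).
Δρ/ρ₀ = −αΔT + βΔS = 2.88 × 10⁻⁴ − 1.425 × 10⁻⁴ = 1.455 × 10⁻⁴, so Δρ ≈ 0.1494 kg m⁻³.
N² = (g/ρ₀)·Δρ/Δz = g·(Δρ/ρ₀)/Δz = 9.8 × 1.455 × 10⁻⁴ / 89 = 1.6021 × 10⁻⁵ s⁻².
N = √(1.6021 × 10⁻⁵) = 4.0026 × 10⁻³ rad s⁻¹ → T = 2π/N = 1.5698 × 10³ s = 26.163 min ≈ 26.2 min.

26.2 min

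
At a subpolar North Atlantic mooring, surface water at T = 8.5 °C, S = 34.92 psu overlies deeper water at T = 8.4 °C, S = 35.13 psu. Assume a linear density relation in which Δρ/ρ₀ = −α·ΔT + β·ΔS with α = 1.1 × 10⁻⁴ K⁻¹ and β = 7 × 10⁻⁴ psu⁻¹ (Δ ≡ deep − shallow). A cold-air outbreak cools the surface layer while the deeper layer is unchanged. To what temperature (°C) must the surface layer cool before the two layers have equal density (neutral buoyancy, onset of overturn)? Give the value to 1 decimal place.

7.1 °C

Neutral buoyancy requires Δρ = 0, i.e. −α(T_deep − T_surf′) + β(S_deep − S_surf) = 0.
T_surf′ = T_deep − (β/α)·ΔS = 8.4 − (7 × 10⁻⁴/1.1 × 10⁻⁴)·(+0.21) = 7.064 °C.
Cooling required: 8.5 − (7.064) = 1.436 °C.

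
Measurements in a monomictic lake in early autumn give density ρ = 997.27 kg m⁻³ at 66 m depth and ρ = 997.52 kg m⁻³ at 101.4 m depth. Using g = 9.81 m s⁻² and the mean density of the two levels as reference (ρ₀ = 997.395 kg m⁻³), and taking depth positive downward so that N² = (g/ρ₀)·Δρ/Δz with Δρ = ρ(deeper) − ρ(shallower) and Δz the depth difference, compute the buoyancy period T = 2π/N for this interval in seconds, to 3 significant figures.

Δρ = 997.52 − 997.27 = 0.25 kg m⁻³ over Δz = 101.4 − 66 = 35.4 m.
N² = (9.81/997.395) × (0.25/35.4) = 6.9461 × 10⁻⁵ s⁻².
N = √(6.9461 × 10⁻⁵) = 8.3343 × 10⁻³ rad s⁻¹, so T = 2π/N = 753.89 s ≈ 754 s.
A positive N² confirms static stability across the interval.

754 s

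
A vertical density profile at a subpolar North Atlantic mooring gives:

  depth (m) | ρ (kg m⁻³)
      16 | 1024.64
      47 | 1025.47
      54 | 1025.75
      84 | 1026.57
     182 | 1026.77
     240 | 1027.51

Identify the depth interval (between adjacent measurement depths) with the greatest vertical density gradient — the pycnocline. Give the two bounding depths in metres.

Compute the density gradient over each adjacent pair:
  16–47 m: Δρ/Δz = 0.83/31 = 0.027 kg m⁻⁴
  47–54 m: Δρ/Δz = 0.28/7 = 0.040 kg m⁻⁴
  54–84 m: Δρ/Δz = 0.82/30 = 0.027 kg m⁻⁴
  84–182 m: Δρ/Δz = 0.20/98 = 2.0 × 10⁻³ kg m⁻⁴
  182–240 m: Δρ/Δz = 0.74/58 = 0.013 kg m⁻⁴
The largest gradient is in the 47–54 m interval — the pycnocline.

47–54 m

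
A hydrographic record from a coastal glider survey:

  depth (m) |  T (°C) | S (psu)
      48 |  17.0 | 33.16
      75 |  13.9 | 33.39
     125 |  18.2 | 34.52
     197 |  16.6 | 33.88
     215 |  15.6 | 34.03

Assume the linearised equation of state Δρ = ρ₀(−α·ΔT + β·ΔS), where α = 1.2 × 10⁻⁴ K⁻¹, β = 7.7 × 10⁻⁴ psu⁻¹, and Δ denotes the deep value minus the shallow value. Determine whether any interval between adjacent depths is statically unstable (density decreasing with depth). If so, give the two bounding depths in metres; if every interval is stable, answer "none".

Evaluate Δρ/ρ₀ = −αΔT + βΔS across each adjacent pair:
  48–75 m: −αΔT+βΔS = −(1.2 × 10⁻⁴)(-3.1)+(7.7 × 10⁻⁴)(+0.23) = 5.5 × 10⁻⁴ → stable
  75–125 m: −αΔT+βΔS = −(1.2 × 10⁻⁴)(+4.3)+(7.7 × 10⁻⁴)(+1.13) = 3.5 × 10⁻⁴ → stable
  125–197 m: −αΔT+βΔS = −(1.2 × 10⁻⁴)(-1.6)+(7.7 × 10⁻⁴)(-0.64) = -3.0 × 10⁻⁴ → UNSTABLE
  197–215 m: −αΔT+βΔS = −(1.2 × 10⁻⁴)(-1.0)+(7.7 × 10⁻⁴)(+0.15) = 2.4 × 10⁻⁴ → stable
The 125–197 m interval has Δρ < 0: lighter water underlies denser water.

125–197 m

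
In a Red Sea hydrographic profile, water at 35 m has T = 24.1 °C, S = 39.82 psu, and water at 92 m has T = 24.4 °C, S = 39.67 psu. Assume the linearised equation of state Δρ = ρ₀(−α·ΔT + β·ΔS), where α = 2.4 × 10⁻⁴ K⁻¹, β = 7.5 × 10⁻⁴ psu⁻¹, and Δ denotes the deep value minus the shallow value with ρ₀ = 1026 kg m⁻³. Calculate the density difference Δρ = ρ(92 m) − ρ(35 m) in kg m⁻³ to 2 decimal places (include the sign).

-0.19 kg m⁻³

ΔT = +0.3 K, ΔS = -0.15 psu (deep − shallow).
Δρ/ρ₀ = −(2.4 × 10⁻⁴)(+0.3) + (7.5 × 10⁻⁴)(-0.15) = -1.845 × 10⁻⁴.
Δρ = 1026 × (-1.845 × 10⁻⁴) = -0.19 kg m⁻³.
Negative Δρ: lighter below, statically unstable.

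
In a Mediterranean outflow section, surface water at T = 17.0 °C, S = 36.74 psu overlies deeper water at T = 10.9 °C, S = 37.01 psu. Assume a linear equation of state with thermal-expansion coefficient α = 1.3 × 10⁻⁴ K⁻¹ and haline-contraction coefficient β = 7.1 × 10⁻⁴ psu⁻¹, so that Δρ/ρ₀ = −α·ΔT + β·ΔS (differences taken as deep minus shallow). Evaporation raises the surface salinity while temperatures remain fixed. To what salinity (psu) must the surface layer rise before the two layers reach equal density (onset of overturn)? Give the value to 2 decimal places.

38.13 psu

Neutral buoyancy requires −α(T_deep − T_surf) + β(S_deep − S_surf′) = 0.
S_surf′ = S_deep − (α/β)·ΔT = 37.01 − (1.3 × 10⁻⁴/7.1 × 10⁻⁴)·(-6.1) = 38.1269 psu.
Increase required: 38.1269 − 36.74 = 1.3869 psu.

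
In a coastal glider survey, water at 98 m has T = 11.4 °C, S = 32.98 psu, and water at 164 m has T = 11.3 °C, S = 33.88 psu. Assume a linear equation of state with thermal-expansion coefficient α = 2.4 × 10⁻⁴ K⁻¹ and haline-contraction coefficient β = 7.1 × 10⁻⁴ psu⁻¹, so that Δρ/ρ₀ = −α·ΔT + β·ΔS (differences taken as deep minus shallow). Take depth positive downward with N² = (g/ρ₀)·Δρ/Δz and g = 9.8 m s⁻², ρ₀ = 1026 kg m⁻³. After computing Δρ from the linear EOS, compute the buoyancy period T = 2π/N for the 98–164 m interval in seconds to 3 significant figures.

ΔT = -0.1 K, ΔS = +0.90 psu (deep − shallow).
Δρ/ρ₀ = −αΔT + βΔS = 2.40 × 10⁻⁵ + 6.39 × 10⁻⁴ = 6.63 × 10⁻⁴, so Δρ ≈ 0.6802 kg m⁻³.
N² = (g/ρ₀)·Δρ/Δz = g·(Δρ/ρ₀)/Δz = 9.8 × 6.63 × 10⁻⁴ / 66 = 9.8445 × 10⁻⁵ s⁻².
N = √(9.8445 × 10⁻⁵) = 9.9219 × 10⁻³ rad s⁻¹ → T = 2π/N = 633.26 s ≈ 633 s.

633 s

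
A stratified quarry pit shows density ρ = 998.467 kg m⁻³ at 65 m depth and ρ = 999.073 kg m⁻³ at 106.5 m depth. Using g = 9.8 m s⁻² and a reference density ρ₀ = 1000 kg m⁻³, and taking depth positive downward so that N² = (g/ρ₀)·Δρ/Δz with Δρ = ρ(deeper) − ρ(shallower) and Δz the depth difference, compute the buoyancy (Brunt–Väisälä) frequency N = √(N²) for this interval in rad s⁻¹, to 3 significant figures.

Δρ = 999.073 − 998.467 = 0.606 kg m⁻³ over Δz = 106.5 − 65 = 41.5 m.
N² = (9.8/1000) × (0.606/41.5) = 1.4310 × 10⁻⁴ s⁻².
N = √(1.4310 × 10⁻⁴) = 0.011962 rad s⁻¹ ≈ 0.0120 rad s⁻¹.
Since Δρ > 0 the layer is stably stratified.

0.0120 rad s⁻¹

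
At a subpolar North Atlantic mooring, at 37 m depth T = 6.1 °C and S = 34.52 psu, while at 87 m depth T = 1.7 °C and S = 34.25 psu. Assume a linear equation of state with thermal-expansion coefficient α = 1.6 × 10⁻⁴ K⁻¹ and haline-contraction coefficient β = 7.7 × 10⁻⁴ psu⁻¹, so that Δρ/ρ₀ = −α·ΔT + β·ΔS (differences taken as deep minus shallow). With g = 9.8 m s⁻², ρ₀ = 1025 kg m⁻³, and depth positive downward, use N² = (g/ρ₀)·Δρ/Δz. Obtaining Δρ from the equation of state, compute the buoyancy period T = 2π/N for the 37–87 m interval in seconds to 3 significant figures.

ΔT = -4.4 K, ΔS = -0.27 psu (deep − shallow).
Δρ/ρ₀ = −αΔT + βΔS = 7.04 × 10⁻⁴ − 2.079 × 10⁻⁴ = 4.961 × 10⁻⁴, so Δρ ≈ 0.5085 kg m⁻³.
N² = (g/ρ₀)·Δρ/Δz = g·(Δρ/ρ₀)/Δz = 9.8 × 4.961 × 10⁻⁴ / 50 = 9.7236 × 10⁻⁵ s⁻².
N = √(9.7236 × 10⁻⁵) = 9.8608 × 10⁻³ rad s⁻¹ → T = 2π/N = 637.19 s ≈ 637 s.

637 s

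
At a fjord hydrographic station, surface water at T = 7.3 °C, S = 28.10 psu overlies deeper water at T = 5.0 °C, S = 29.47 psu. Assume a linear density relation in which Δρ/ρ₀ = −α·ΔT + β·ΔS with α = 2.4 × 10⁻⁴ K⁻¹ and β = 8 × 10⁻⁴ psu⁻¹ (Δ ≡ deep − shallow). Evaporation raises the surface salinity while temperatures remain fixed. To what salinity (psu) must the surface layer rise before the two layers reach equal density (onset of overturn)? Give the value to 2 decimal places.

30.16 psu

Neutral buoyancy requires −α(T_deep − T_surf) + β(S_deep − S_surf′) = 0.
S_surf′ = S_deep − (α/β)·ΔT = 29.47 − (2.4 × 10⁻⁴/8 × 10⁻⁴)·(-2.3) = 30.1600 psu.
Increase required: 30.1600 − 28.10 = 2.0600 psu.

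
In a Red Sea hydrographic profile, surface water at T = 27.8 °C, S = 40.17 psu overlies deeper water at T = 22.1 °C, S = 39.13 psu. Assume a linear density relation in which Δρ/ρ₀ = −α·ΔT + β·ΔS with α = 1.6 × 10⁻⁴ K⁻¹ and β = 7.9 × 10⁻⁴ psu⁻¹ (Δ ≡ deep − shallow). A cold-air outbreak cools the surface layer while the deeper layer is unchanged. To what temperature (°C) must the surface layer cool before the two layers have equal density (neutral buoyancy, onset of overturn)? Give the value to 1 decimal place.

27.2 °C

Neutral buoyancy requires Δρ = 0, i.e. −α(T_deep − T_surf′) + β(S_deep − S_surf) = 0.
T_surf′ = T_deep − (β/α)·ΔS = 22.1 − (7.9 × 10⁻⁴/1.6 × 10⁻⁴)·(-1.04) = 27.235 °C.
Cooling required: 27.8 − (27.235) = 0.565 °C.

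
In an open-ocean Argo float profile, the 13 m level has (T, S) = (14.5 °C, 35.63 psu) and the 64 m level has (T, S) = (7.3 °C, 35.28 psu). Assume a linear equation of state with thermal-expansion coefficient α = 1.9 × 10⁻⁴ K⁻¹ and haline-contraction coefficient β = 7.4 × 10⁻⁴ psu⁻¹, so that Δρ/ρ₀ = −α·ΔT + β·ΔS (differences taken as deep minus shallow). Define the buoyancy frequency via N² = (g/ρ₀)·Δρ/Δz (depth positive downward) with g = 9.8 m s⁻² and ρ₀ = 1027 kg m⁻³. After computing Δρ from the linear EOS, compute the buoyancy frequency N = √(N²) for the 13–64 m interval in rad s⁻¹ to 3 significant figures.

ΔT = -7.2 K, ΔS = -0.35 psu (deep − shallow).
Δρ/ρ₀ = −αΔT + βΔS = 1.368 × 10⁻³ − 2.59 × 10⁻⁴ = 1.109 × 10⁻³, so Δρ ≈ 1.139 kg m⁻³.
N² = (g/ρ₀)·Δρ/Δz = g·(Δρ/ρ₀)/Δz = 9.8 × 1.109 × 10⁻³ / 51 = 2.1310 × 10⁻⁴ s⁻².
N = √(2.1310 × 10⁻⁴) = 0.014598 rad s⁻¹ ≈ 0.0146 rad s⁻¹.

0.0146 rad s⁻¹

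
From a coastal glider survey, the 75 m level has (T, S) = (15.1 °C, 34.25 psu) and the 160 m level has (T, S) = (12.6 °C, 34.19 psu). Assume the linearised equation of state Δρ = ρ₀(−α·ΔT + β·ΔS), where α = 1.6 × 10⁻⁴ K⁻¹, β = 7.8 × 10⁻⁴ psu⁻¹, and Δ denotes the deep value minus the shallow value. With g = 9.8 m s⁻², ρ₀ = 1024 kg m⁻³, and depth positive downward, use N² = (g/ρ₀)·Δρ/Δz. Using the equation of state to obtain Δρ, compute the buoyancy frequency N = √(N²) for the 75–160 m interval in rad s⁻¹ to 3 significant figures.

ΔT = -2.5 K, ΔS = -0.06 psu (deep − shallow).
Δρ/ρ₀ = −αΔT + βΔS = 4.00 × 10⁻⁴ − 4.68 × 10⁻⁵ = 3.532 × 10⁻⁴, so Δρ ≈ 0.3617 kg m⁻³.
N² = (g/ρ₀)·Δρ/Δz = g·(Δρ/ρ₀)/Δz = 9.8 × 3.532 × 10⁻⁴ / 85 = 4.0722 × 10⁻⁵ s⁻².
N = √(4.0722 × 10⁻⁵) = 6.3814 × 10⁻³ rad s⁻¹ ≈ 6.38 × 10⁻³ rad s⁻¹.

6.38 × 10⁻³ rad s⁻¹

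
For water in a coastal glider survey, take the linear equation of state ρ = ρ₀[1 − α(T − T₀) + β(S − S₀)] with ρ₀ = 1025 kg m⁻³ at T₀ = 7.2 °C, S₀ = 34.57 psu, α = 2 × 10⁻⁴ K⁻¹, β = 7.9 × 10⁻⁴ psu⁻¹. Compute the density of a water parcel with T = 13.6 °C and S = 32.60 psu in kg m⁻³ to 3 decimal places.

1022.093 kg m⁻³

T − T₀ = +6.4 K, S − S₀ = -1.97 psu.
Bracket = 1 − α·(+6.4) + β·(-1.97) = 1 + (-2.8363 × 10⁻³) = 0.9971637.
ρ = 1025 × 0.9971637 = 1022.093 kg m⁻³.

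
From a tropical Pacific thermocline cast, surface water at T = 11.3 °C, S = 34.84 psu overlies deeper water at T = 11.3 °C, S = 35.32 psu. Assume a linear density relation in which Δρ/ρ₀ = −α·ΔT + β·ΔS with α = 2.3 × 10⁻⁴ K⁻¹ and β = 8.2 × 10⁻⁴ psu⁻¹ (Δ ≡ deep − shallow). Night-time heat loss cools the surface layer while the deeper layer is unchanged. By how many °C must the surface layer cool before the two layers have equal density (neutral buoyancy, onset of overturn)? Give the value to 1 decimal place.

1.7 °C

Neutral buoyancy requires Δρ = 0, i.e. −α(T_deep − T_surf′) + β(S_deep − S_surf) = 0.
T_surf′ = T_deep − (β/α)·ΔS = 11.3 − (8.2 × 10⁻⁴/2.3 × 10⁻⁴)·(+0.48) = 9.589 °C.
Cooling required: 11.3 − (9.589) = 1.711 °C.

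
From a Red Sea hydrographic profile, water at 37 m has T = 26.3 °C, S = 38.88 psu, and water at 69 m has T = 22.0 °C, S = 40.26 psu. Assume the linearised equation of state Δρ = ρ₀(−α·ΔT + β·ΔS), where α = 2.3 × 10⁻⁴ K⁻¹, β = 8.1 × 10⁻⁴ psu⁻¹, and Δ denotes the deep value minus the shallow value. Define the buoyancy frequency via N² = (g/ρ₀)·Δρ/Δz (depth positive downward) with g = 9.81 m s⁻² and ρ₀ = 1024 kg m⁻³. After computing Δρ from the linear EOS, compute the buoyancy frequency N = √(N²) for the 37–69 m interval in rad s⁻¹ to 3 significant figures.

ΔT = -4.3 K, ΔS = +1.38 psu (deep − shallow).
Δρ/ρ₀ = −αΔT + βΔS = 9.89 × 10⁻⁴ + 1.1178 × 10⁻³ = 2.1068 × 10⁻³, so Δρ ≈ 2.157 kg m⁻³.
N² = (g/ρ₀)·Δρ/Δz = g·(Δρ/ρ₀)/Δz = 9.81 × 2.1068 × 10⁻³ / 32 = 6.4587 × 10⁻⁴ s⁻².
N = √(6.4587 × 10⁻⁴) = 0.025414 rad s⁻¹ ≈ 0.0254 rad s⁻¹.

0.0254 rad s⁻¹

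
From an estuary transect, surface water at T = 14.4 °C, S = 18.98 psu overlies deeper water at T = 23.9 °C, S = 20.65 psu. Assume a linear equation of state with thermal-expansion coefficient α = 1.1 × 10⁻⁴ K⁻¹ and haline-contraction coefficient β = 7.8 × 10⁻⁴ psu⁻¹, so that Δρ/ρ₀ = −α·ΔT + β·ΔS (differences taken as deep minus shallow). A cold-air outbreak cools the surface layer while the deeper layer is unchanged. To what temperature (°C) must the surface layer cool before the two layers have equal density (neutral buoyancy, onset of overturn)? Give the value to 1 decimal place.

12.1 °C

Neutral buoyancy requires Δρ = 0, i.e. −α(T_deep − T_surf′) + β(S_deep − S_surf) = 0.
T_surf′ = T_deep − (β/α)·ΔS = 23.9 − (7.8 × 10⁻⁴/1.1 × 10⁻⁴)·(+1.67) = 12.058 °C.
Cooling required: 14.4 − (12.058) = 2.342 °C.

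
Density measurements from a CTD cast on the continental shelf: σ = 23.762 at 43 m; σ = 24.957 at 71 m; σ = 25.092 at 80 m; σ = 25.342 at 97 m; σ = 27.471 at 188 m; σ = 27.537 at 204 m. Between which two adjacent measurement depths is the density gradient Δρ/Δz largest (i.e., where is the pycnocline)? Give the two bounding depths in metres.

43–71 m

Compute the density gradient over each adjacent pair:
  43–71 m: Δρ/Δz = 1.195/28 = 0.043 kg m⁻⁴
  71–80 m: Δρ/Δz = 0.135/9 = 0.015 kg m⁻⁴
  80–97 m: Δρ/Δz = 0.250/17 = 0.015 kg m⁻⁴
  97–188 m: Δρ/Δz = 2.129/91 = 0.023 kg m⁻⁴
  188–204 m: Δρ/Δz = 0.066/16 = 4.1 × 10⁻³ kg m⁻⁴
The largest gradient is in the 43–71 m interval — the pycnocline.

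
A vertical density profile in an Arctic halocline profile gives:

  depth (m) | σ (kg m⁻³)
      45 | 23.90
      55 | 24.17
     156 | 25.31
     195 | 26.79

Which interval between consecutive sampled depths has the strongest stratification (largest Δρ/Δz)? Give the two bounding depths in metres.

156–195 m

Compute the density gradient over each adjacent pair:
  45–55 m: Δρ/Δz = 0.27/10 = 0.027 kg m⁻⁴
  55–156 m: Δρ/Δz = 1.14/101 = 0.011 kg m⁻⁴
  156–195 m: Δρ/Δz = 1.48/39 = 0.038 kg m⁻⁴
The largest gradient is in the 156–195 m interval — the pycnocline.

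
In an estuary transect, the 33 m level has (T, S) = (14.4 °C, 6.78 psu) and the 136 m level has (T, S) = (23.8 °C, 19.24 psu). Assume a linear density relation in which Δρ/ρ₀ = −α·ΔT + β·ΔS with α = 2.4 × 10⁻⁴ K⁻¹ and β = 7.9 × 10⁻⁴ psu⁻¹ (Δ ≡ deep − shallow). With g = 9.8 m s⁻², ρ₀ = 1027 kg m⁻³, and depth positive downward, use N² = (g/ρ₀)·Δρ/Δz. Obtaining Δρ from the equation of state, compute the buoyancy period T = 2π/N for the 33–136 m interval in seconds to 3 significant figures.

ΔT = +9.4 K, ΔS = +12.46 psu (deep − shallow).
Δρ/ρ₀ = −αΔT + βΔS = -2.256 × 10⁻³ + 9.8434 × 10⁻³ = 7.5874 × 10⁻³, so Δρ ≈ 7.792 kg m⁻³.
N² = (g/ρ₀)·Δρ/Δz = g·(Δρ/ρ₀)/Δz = 9.8 × 7.5874 × 10⁻³ / 103 = 7.2191 × 10⁻⁴ s⁻².
N = √(7.2191 × 10⁻⁴) = 0.026868 rad s⁻¹ → T = 2π/N = 233.85 s ≈ 234 s.

234 s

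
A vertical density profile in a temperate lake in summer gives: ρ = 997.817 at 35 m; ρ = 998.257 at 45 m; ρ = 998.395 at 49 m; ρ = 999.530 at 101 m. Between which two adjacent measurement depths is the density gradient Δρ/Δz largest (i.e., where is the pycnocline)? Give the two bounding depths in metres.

Compute the density gradient over each adjacent pair:
  35–45 m: Δρ/Δz = 0.440/10 = 0.044 kg m⁻⁴
  45–49 m: Δρ/Δz = 0.138/4 = 0.035 kg m⁻⁴
  49–101 m: Δρ/Δz = 1.135/52 = 0.022 kg m⁻⁴
The largest gradient is in the 35–45 m interval — the pycnocline.

35–45 m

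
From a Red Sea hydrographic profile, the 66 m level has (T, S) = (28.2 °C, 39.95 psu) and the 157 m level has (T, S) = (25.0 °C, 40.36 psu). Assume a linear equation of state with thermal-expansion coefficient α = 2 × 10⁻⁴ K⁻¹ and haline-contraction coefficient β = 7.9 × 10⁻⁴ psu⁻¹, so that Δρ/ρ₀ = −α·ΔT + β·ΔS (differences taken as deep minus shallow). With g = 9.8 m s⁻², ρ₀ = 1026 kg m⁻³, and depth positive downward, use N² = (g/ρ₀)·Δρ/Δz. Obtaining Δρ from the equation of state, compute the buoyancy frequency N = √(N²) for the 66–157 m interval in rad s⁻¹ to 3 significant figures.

0.0102 rad s⁻¹

ΔT = -3.2 K, ΔS = +0.41 psu (deep − shallow).
Δρ/ρ₀ = −αΔT + βΔS = 6.40 × 10⁻⁴ + 3.239 × 10⁻⁴ = 9.639 × 10⁻⁴, so Δρ ≈ 0.9890 kg m⁻³.
N² = (g/ρ₀)·Δρ/Δz = g·(Δρ/ρ₀)/Δz = 9.8 × 9.639 × 10⁻⁴ / 91 = 1.0380 × 10⁻⁴ s⁻².
N = √(1.0380 × 10⁻⁴) = 0.010188 rad s⁻¹ ≈ 0.0102 rad s⁻¹.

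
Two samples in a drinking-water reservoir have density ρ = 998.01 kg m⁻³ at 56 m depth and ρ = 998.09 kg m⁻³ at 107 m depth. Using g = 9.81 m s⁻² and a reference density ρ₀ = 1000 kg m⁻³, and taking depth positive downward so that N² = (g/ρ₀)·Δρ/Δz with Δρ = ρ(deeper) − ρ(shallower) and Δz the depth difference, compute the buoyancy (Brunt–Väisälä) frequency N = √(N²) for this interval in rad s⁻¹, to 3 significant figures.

Δρ = 998.09 − 998.01 = 0.08 kg m⁻³ over Δz = 107 − 56 = 51 m.
N² = (9.81/1000) × (0.08/51) = 1.5388 × 10⁻⁵ s⁻².
N = √(1.5388 × 10⁻⁵) = 3.9228 × 10⁻³ rad s⁻¹ ≈ 3.92 × 10⁻³ rad s⁻¹.

3.92 × 10⁻³ rad s⁻¹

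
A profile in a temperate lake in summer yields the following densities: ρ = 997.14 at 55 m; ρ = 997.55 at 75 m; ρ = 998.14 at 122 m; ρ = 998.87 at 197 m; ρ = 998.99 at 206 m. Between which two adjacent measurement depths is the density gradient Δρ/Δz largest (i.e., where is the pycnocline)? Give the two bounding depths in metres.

55–75 m

Compute the density gradient over each adjacent pair:
  55–75 m: Δρ/Δz = 0.41/20 = 0.020 kg m⁻⁴
  75–122 m: Δρ/Δz = 0.59/47 = 0.013 kg m⁻⁴
  122–197 m: Δρ/Δz = 0.73/75 = 9.7 × 10⁻³ kg m⁻⁴
  197–206 m: Δρ/Δz = 0.12/9 = 0.013 kg m⁻⁴
The largest gradient is in the 55–75 m interval — the pycnocline.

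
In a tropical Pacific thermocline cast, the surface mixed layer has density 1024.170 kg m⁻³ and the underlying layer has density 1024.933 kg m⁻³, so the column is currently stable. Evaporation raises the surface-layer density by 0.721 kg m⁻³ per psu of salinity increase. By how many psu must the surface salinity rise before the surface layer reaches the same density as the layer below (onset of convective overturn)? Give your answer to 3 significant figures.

1.06 psu

Density deficit of the surface layer: 1024.933 − 1024.170 = 0.763 kg m⁻³.
Required change = 0.763 / 0.721 = 1.06 psu.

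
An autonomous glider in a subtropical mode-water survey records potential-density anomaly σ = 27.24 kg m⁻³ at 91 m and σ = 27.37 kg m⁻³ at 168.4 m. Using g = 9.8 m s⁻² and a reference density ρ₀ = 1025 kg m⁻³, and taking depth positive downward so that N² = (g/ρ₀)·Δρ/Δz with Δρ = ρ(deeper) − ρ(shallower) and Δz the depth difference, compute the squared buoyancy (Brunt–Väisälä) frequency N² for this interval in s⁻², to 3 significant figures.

Δρ = 1027.37 − 1027.24 = 0.13 kg m⁻³ over Δz = 168.4 − 91 = 77.4 m.
N² = (9.8/1025) × (0.13/77.4) = 1.6058 × 10⁻⁵ s⁻² ≈ 1.61 × 10⁻⁵ s⁻².

1.61 × 10⁻⁵ s⁻²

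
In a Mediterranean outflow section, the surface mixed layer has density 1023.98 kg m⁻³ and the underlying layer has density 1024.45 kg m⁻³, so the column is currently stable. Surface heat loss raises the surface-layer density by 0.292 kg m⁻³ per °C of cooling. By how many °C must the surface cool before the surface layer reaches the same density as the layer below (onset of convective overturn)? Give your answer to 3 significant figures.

Density deficit of the surface layer: 1024.45 − 1023.98 = 0.47 kg m⁻³.
Required change = 0.47 / 0.292 = 1.61 °C.

1.61 °C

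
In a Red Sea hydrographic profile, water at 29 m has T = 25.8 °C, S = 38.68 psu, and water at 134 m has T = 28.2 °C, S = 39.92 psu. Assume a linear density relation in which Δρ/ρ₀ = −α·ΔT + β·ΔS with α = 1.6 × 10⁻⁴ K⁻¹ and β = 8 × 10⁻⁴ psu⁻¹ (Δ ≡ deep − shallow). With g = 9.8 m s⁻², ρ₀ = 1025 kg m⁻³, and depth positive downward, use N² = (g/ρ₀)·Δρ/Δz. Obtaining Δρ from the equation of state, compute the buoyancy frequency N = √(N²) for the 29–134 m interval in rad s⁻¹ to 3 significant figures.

7.53 × 10⁻³ rad s⁻¹

ΔT = +2.4 K, ΔS = +1.24 psu (deep − shallow).
Δρ/ρ₀ = −αΔT + βΔS = -3.84 × 10⁻⁴ + 9.92 × 10⁻⁴ = 6.08 × 10⁻⁴, so Δρ ≈ 0.6232 kg m⁻³.
N² = (g/ρ₀)·Δρ/Δz = g·(Δρ/ρ₀)/Δz = 9.8 × 6.08 × 10⁻⁴ / 105 = 5.6747 × 10⁻⁵ s⁻².
N = √(5.6747 × 10⁻⁵) = 7.5331 × 10⁻³ rad s⁻¹ ≈ 7.53 × 10⁻³ rad s⁻¹.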